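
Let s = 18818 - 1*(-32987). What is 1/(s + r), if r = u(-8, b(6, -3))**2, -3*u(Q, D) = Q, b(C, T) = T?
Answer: 9/466309 ≈ 1.9300e-5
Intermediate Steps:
u(Q, D) = -Q/3
s = 51805 (s = 18818 + 32987 = 51805)
r = 64/9 (r = (-1/3*(-8))**2 = (8/3)**2 = 64/9 ≈ 7.1111)
1/(s + r) = 1/(51805 + 64/9) = 1/(466309/9) = 9/466309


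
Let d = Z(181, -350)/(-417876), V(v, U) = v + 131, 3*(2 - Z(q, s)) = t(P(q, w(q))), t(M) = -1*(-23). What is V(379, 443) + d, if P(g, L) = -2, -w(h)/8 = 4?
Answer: 639350297/1253628 ≈ 510.00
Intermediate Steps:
w(h) = -32 (w(h) = -8*4 = -32)
t(M) = 23
Z(q, s) = -17/3 (Z(q, s) = 2 - 1/3*23 = 2 - 23/3 = -17/3)
V(v, U) = 131 + v
d = 17/1253628 (d = -17/3/(-417876) = -17/3*(-1/417876) = 17/1253628 ≈ 1.3561e-5)
V(379, 443) + d = (131 + 379) + 17/1253628 = 510 + 17/1253628 = 639350297/1253628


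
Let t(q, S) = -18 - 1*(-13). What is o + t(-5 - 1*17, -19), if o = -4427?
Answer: -4432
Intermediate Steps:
t(q, S) = -5 (t(q, S) = -18 + 13 = -5)
o + t(-5 - 1*17, -19) = -4427 - 5 = -4432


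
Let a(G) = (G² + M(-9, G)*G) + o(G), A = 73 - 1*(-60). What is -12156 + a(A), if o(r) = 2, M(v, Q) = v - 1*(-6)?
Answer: 5136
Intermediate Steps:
M(v, Q) = 6 + v (M(v, Q) = v + 6 = 6 + v)
A = 133 (A = 73 + 60 = 133)
a(G) = 2 + G² - 3*G (a(G) = (G² + (6 - 9)*G) + 2 = (G² - 3*G) + 2 = 2 + G² - 3*G)
-12156 + a(A) = -12156 + (2 + 133² - 3*133) = -12156 + (2 + 17689 - 399) = -12156 + 17292 = 5136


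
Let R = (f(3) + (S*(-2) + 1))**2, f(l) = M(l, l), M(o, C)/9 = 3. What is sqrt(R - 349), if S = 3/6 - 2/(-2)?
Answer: 2*sqrt(69) ≈ 16.613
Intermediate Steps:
M(o, C) = 27 (M(o, C) = 9*3 = 27)
S = 3/2 (S = 3*(1/6) - 2*(-1/2) = 1/2 + 1 = 3/2 ≈ 1.5000)
f(l) = 27
R = 625 (R = (27 + ((3/2)*(-2) + 1))**2 = (27 + (-3 + 1))**2 = (27 - 2)**2 = 25**2 = 625)
sqrt(R - 349) = sqrt(625 - 349) = sqrt(276) = 2*sqrt(69)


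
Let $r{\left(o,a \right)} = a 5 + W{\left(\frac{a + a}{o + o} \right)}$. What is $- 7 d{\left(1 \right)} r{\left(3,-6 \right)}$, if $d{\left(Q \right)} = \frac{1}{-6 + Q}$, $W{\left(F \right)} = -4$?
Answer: $- \frac{238}{5} \approx -47.6$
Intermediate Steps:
$r{\left(o,a \right)} = -4 + 5 a$ ($r{\left(o,a \right)} = a 5 - 4 = 5 a - 4 = -4 + 5 a$)
$- 7 d{\left(1 \right)} r{\left(3,-6 \right)} = - \frac{7}{-6 + 1} \left(-4 + 5 \left(-6\right)\right) = - \frac{7}{-5} \left(-4 - 30\right) = \left(-7\right) \left(- \frac{1}{5}\right) \left(-34\right) = \frac{7}{5} \left(-34\right) = - \frac{238}{5}$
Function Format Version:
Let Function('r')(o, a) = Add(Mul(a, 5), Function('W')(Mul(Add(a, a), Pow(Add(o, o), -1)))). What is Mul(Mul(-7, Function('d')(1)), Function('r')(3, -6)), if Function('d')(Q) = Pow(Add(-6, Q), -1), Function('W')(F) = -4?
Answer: Rational(-238, 5) ≈ -47.600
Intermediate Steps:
Function('r')(o, a) = Add(-4, Mul(5, a)) (Function('r')(o, a) = Add(Mul(a, 5), -4) = Add(Mul(5, a), -4) = Add(-4, Mul(5, a)))
Mul(Mul(-7, Function('d')(1)), Function('r')(3, -6)) = Mul(Mul(-7, Pow(Add(-6, 1), -1)), Add(-4, Mul(5, -6))) = Mul(Mul(-7, Pow(-5, -1)), Add(-4, -30)) = Mul(Mul(-7, Rational(-1, 5)), -34) = Mul(Rational(7, 5), -34) = Rational(-238, 5)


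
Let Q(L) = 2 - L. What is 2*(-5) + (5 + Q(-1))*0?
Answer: -10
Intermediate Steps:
2*(-5) + (5 + Q(-1))*0 = 2*(-5) + (5 + (2 - 1*(-1)))*0 = -10 + (5 + (2 + 1))*0 = -10 + (5 + 3)*0 = -10 + 8*0 = -10 + 0 = -10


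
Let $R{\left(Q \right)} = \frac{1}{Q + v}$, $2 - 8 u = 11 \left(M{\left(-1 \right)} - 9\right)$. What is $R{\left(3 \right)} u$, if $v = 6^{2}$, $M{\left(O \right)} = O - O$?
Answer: $\frac{101}{312} \approx 0.32372$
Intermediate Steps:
$M{\left(O \right)} = 0$
$v = 36$
$u = \frac{101}{8}$ ($u = \frac{1}{4} - \frac{11 \left(0 - 9\right)}{8} = \frac{1}{4} - \frac{11 \left(-9\right)}{8} = \frac{1}{4} - - \frac{99}{8} = \frac{1}{4} + \frac{99}{8} = \frac{101}{8} \approx 12.625$)
$R{\left(Q \right)} = \frac{1}{36 + Q}$ ($R{\left(Q \right)} = \frac{1}{Q + 36} = \frac{1}{36 + Q}$)
$R{\left(3 \right)} u = \frac{1}{36 + 3} \cdot \frac{101}{8} = \frac{1}{39} \cdot \frac{101}{8} = \frac{101}{312}$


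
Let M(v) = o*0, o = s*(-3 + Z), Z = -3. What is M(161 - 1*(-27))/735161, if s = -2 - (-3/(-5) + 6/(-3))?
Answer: 0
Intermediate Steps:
s = -⅗ (s = -2 - (-3*(-⅕) + 6*(-⅓)) = -2 - (⅗ - 2) = -2 - 1*(-7/5) = -2 + 7/5 = -⅗ ≈ -0.60000)
o = 18/5 (o = -3*(-3 - 3)/5 = -⅗*(-6) = 18/5 ≈ 3.6000)
M(v) = 0 (M(v) = (18/5)*0 = 0)
M(161 - 1*(-27))/735161 = 0/735161 = 0*(1/735161) = 0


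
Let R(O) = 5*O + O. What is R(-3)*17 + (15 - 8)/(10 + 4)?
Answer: -611/2 ≈ -305.50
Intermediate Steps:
R(O) = 6*O
R(-3)*17 + (15 - 8)/(10 + 4) = (6*(-3))*17 + (15 - 8)/(10 + 4) = -18*17 + 7/14 = -306 + 7*(1/14) = -306 + 1/2 = -611/2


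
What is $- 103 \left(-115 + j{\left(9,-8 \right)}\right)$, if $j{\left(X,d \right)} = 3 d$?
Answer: $14317$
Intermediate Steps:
$- 103 \left(-115 + j{\left(9,-8 \right)}\right) = - 103 \left(-115 + 3 \left(-8\right)\right) = - 103 \left(-115 - 24\right) = \left(-103\right) \left(-139\right) = 14317$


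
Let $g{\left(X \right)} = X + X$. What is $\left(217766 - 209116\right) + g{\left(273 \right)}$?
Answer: $9196$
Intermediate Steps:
$g{\left(X \right)} = 2 X$
$\left(217766 - 209116\right) + g{\left(273 \right)} = \left(217766 - 209116\right) + 2 \cdot 273 = 8650 + 546 = 9196$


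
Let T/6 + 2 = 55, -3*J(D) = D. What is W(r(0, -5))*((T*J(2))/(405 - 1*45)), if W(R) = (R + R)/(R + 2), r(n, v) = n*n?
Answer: 0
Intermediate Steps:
J(D) = -D/3
T = 318 (T = -12 + 6*55 = -12 + 330 = 318)
r(n, v) = n**2
W(R) = 2*R/(2 + R) (W(R) = (2*R)/(2 + R) = 2*R/(2 + R))
W(r(0, -5))*((T*J(2))/(405 - 1*45)) = (2*0**2/(2 + 0**2))*((318*(-1/3*2))/(405 - 1*45)) = (2*0/(2 + 0))*((318*(-2/3))/(405 - 45)) = (2*0/2)*(-212/360) = (2*0*(1/2))*(-212*1/360) = 0*(-53/90) = 0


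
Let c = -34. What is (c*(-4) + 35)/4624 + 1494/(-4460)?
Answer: -1536399/5155760 ≈ -0.29800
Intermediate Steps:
(c*(-4) + 35)/4624 + 1494/(-4460) = (-34*(-4) + 35)/4624 + 1494/(-4460) = (136 + 35)*(1/4624) + 1494*(-1/4460) = 171*(1/4624) - 747/2230 = 171/4624 - 747/2230 = -1536399/5155760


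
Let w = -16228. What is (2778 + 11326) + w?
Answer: -2124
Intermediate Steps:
(2778 + 11326) + w = (2778 + 11326) - 16228 = 14104 - 16228 = -2124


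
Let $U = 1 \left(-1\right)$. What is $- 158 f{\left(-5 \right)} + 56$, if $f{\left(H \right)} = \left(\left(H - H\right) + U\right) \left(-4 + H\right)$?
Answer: $-1366$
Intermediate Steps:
$U = -1$
$f{\left(H \right)} = 4 - H$ ($f{\left(H \right)} = \left(\left(H - H\right) - 1\right) \left(-4 + H\right) = \left(0 - 1\right) \left(-4 + H\right) = - (-4 + H) = 4 - H$)
$- 158 f{\left(-5 \right)} + 56 = - 158 \left(4 - -5\right) + 56 = - 158 \left(4 + 5\right) + 56 = \left(-158\right) 9 + 56 = -1422 + 56 = -1366$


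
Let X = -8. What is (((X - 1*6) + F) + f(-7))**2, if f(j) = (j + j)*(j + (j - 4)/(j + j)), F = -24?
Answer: 2401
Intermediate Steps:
f(j) = 2*j*(j + (-4 + j)/(2*j)) (f(j) = (2*j)*(j + (-4 + j)/((2*j))) = (2*j)*(j + (-4 + j)*(1/(2*j))) = (2*j)*(j + (-4 + j)/(2*j)) = 2*j*(j + (-4 + j)/(2*j)))
(((X - 1*6) + F) + f(-7))**2 = (((-8 - 1*6) - 24) + (-4 - 7 + 2*(-7)**2))**2 = (((-8 - 6) - 24) + (-4 - 7 + 2*49))**2 = ((-14 - 24) + (-4 - 7 + 98))**2 = (-38 + 87)**2 = 49**2 = 2401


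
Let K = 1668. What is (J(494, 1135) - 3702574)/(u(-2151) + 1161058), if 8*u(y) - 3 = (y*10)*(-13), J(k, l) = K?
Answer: -2691568/869827 ≈ -3.0944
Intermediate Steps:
J(k, l) = 1668
u(y) = 3/8 - 65*y/4 (u(y) = 3/8 + ((y*10)*(-13))/8 = 3/8 + ((10*y)*(-13))/8 = 3/8 + (-130*y)/8 = 3/8 - 65*y/4)
(J(494, 1135) - 3702574)/(u(-2151) + 1161058) = (1668 - 3702574)/((3/8 - 65/4*(-2151)) + 1161058) = -3700906/((3/8 + 139815/4) + 1161058) = -3700906/(279633/8 + 1161058) = -3700906/9568097/8 = -3700906*8/9568097 = -2691568/869827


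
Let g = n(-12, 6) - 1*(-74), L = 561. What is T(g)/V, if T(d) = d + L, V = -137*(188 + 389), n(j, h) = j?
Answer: -623/79049 ≈ -0.0078812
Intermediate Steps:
V = -79049 (V = -137*577 = -79049)
g = 62 (g = -12 - 1*(-74) = -12 + 74 = 62)
T(d) = 561 + d (T(d) = d + 561 = 561 + d)
T(g)/V = (561 + 62)/(-79049) = 623*(-1/79049) = -623/79049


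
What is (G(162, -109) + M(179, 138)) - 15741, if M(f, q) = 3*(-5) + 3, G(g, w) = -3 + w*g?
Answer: -33414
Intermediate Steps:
G(g, w) = -3 + g*w
M(f, q) = -12 (M(f, q) = -15 + 3 = -12)
(G(162, -109) + M(179, 138)) - 15741 = ((-3 + 162*(-109)) - 12) - 15741 = ((-3 - 17658) - 12) - 15741 = (-17661 - 12) - 15741 = -17673 - 15741 = -33414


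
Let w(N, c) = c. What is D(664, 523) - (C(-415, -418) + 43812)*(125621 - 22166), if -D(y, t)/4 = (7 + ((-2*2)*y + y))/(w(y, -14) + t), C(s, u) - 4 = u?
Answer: -2285277697870/509 ≈ -4.4897e+9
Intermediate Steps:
C(s, u) = 4 + u
D(y, t) = -4*(7 - 3*y)/(-14 + t) (D(y, t) = -4*(7 + ((-2*2)*y + y))/(-14 + t) = -4*(7 + (-4*y + y))/(-14 + t) = -4*(7 - 3*y)/(-14 + t))
D(664, 523) - (C(-415, -418) + 43812)*(125621 - 22166) = 4*(-7 + 3*664)/(-14 + 523) - ((4 - 418) + 43812)*(125621 - 22166) = 4*(-7 + 1992)/509 - (-414 + 43812)*103455 = 4*(1/509)*1985 - 43398*103455 = 7940/509 - 1*4489740090 = 7940/509 - 4489740090 = -2285277697870/509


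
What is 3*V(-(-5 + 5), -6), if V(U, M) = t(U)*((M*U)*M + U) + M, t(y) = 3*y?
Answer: -18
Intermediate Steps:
V(U, M) = M + 3*U*(U + U*M²) (V(U, M) = (3*U)*((M*U)*M + U) + M = (3*U)*(U*M² + U) + M = (3*U)*(U + U*M²) + M = 3*U*(U + U*M²) + M = M + 3*U*(U + U*M²))
3*V(-(-5 + 5), -6) = 3*(-6 + 3*(-(-5 + 5))² + 3*(-6)²*(-(-5 + 5))²) = 3*(-6 + 3*(-1*0)² + 3*36*(-1*0)²) = 3*(-6 + 3*0² + 3*36*0²) = 3*(-6 + 3*0 + 3*36*0) = 3*(-6 + 0 + 0) = 3*(-6) = -18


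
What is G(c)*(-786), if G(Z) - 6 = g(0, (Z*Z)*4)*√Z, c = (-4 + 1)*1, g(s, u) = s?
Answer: -4716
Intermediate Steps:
c = -3 (c = -3*1 = -3)
G(Z) = 6 (G(Z) = 6 + 0*√Z = 6 + 0 = 6)
G(c)*(-786) = 6*(-786) = -4716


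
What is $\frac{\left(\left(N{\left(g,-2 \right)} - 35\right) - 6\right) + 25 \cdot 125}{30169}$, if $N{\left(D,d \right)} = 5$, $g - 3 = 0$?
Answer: $\frac{3089}{30169} \approx 0.10239$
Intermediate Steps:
$g = 3$ ($g = 3 + 0 = 3$)
$\frac{\left(\left(N{\left(g,-2 \right)} - 35\right) - 6\right) + 25 \cdot 125}{30169} = \frac{\left(\left(5 - 35\right) - 6\right) + 25 \cdot 125}{30169} = \left(\left(-30 - 6\right) + 3125\right) \frac{1}{30169} = \left(-36 + 3125\right) \frac{1}{30169} = 3089 \cdot \frac{1}{30169} = \frac{3089}{30169}$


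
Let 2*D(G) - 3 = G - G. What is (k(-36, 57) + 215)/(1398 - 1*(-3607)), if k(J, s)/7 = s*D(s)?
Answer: 1627/10010 ≈ 0.16254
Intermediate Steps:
D(G) = 3/2 (D(G) = 3/2 + (G - G)/2 = 3/2 + (½)*0 = 3/2 + 0 = 3/2)
k(J, s) = 21*s/2 (k(J, s) = 7*(s*(3/2)) = 7*(3*s/2) = 21*s/2)
(k(-36, 57) + 215)/(1398 - 1*(-3607)) = ((21/2)*57 + 215)/(1398 - 1*(-3607)) = (1197/2 + 215)/(1398 + 3607) = (1627/2)/5005 = (1627/2)*(1/5005) = 1627/10010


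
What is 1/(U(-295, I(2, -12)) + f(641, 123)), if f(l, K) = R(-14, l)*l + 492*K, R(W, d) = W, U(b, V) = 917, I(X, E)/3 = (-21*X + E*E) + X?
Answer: 1/52459 ≈ 1.9063e-5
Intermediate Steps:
I(X, E) = -60*X + 3*E² (I(X, E) = 3*((-21*X + E*E) + X) = 3*((-21*X + E²) + X) = 3*((E² - 21*X) + X) = 3*(E² - 20*X) = -60*X + 3*E²)
f(l, K) = -14*l + 492*K
1/(U(-295, I(2, -12)) + f(641, 123)) = 1/(917 + (-14*641 + 492*123)) = 1/(917 + (-8974 + 60516)) = 1/(917 + 51542) = 1/52459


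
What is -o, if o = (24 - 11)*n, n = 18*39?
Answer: -9126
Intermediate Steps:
n = 702
o = 9126 (o = (24 - 11)*702 = 13*702 = 9126)
-o = -1*9126 = -9126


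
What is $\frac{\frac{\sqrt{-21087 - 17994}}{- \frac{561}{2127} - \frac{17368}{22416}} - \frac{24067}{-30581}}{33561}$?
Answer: $\frac{24067}{1026328941} - \frac{662206 i \sqrt{39081}}{23081163831} \approx 2.345 \cdot 10^{-5} - 0.0056718 i$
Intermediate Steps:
$\frac{\frac{\sqrt{-21087 - 17994}}{- \frac{561}{2127} - \frac{17368}{22416}} - \frac{24067}{-30581}}{33561} = \left(\frac{\sqrt{-39081}}{\left(-561\right) \frac{1}{2127} - \frac{2171}{2802}} - - \frac{24067}{30581}\right) \frac{1}{33561} = \left(\frac{i \sqrt{39081}}{- \frac{187}{709} - \frac{2171}{2802}} + \frac{24067}{30581}\right) \frac{1}{33561} = \left(\frac{i \sqrt{39081}}{- \frac{2063213}{1986618}} + \frac{24067}{30581}\right) \frac{1}{33561} = \left(i \sqrt{39081} \left(- \frac{1986618}{2063213}\right) + \frac{24067}{30581}\right) \frac{1}{33561} = \left(- \frac{1986618 i \sqrt{39081}}{2063213} + \frac{24067}{30581}\right) \frac{1}{33561} = \left(\frac{24067}{30581} - \frac{1986618 i \sqrt{39081}}{2063213}\right) \frac{1}{33561} = \frac{24067}{1026328941} - \frac{662206 i \sqrt{39081}}{23081163831}$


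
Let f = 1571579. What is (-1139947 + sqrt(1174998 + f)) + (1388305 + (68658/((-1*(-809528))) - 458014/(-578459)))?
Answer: 3420623120865395/13772904628 + sqrt(2746577) ≈ 2.5002e+5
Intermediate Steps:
(-1139947 + sqrt(1174998 + f)) + (1388305 + (68658/((-1*(-809528))) - 458014/(-578459))) = (-1139947 + sqrt(1174998 + 1571579)) + (1388305 + (68658/((-1*(-809528))) - 458014/(-578459))) = (-1139947 + sqrt(2746577)) + (1388305 + (68658/809528 - 458014*(-1/578459))) = (-1139947 + sqrt(2746577)) + (1388305 + (68658*(1/809528) + 26942/34027)) = (-1139947 + sqrt(2746577)) + (1388305 + (34329/404764 + 26942/34027)) = (-1139947 + sqrt(2746577)) + (1388305 + 12073264571/13772904628) = (-1139947 + sqrt(2746577)) + 19121004432840111/13772904628 = 3420623120865395/13772904628 + sqrt(2746577)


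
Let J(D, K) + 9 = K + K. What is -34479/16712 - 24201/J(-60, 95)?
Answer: -410687811/3024872 ≈ -135.77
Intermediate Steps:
J(D, K) = -9 + 2*K (J(D, K) = -9 + (K + K) = -9 + 2*K)
-34479/16712 - 24201/J(-60, 95) = -34479/16712 - 24201/(-9 + 2*95) = -34479*1/16712 - 24201/(-9 + 190) = -34479/16712 - 24201/181 = -410687811/3024872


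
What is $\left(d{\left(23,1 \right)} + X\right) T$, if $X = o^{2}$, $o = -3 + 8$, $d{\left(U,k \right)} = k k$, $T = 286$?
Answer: $7436$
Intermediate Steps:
$d{\left(U,k \right)} = k^{2}$
$o = 5$
$X = 25$ ($X = 5^{2} = 25$)
$\left(d{\left(23,1 \right)} + X\right) T = \left(1^{2} + 25\right) 286 = \left(1 + 25\right) 286 = 26 \cdot 286 = 7436$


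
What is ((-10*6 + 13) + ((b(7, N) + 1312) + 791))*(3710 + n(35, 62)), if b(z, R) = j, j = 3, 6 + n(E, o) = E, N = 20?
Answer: 7698601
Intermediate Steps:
n(E, o) = -6 + E
b(z, R) = 3
((-10*6 + 13) + ((b(7, N) + 1312) + 791))*(3710 + n(35, 62)) = ((-10*6 + 13) + ((3 + 1312) + 791))*(3710 + (-6 + 35)) = ((-60 + 13) + (1315 + 791))*(3710 + 29) = (-47 + 2106)*3739 = 2059*3739 = 7698601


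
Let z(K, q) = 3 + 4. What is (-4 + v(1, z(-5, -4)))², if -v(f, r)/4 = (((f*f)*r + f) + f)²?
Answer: 107584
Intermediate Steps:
z(K, q) = 7
v(f, r) = -4*(2*f + r*f²)² (v(f, r) = -4*(((f*f)*r + f) + f)² = -4*((f²*r + f) + f)² = -4*((r*f² + f) + f)² = -4*((f + r*f²) + f)² = -4*(2*f + r*f²)²)
(-4 + v(1, z(-5, -4)))² = (-4 - 4*1²*(2 + 1*7)²)² = (-4 - 4*1*(2 + 7)²)² = (-4 - 4*1*9²)² = (-4 - 4*1*81)² = (-4 - 324)² = (-328)² = 107584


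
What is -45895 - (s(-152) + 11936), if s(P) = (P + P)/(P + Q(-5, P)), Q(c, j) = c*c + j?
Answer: -16135153/279 ≈ -57832.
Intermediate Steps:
Q(c, j) = j + c² (Q(c, j) = c² + j = j + c²)
s(P) = 2*P/(25 + 2*P) (s(P) = (P + P)/(P + (P + (-5)²)) = (2*P)/(P + (P + 25)) = (2*P)/(P + (25 + P)) = (2*P)/(25 + 2*P) = 2*P/(25 + 2*P))
-45895 - (s(-152) + 11936) = -45895 - (2*(-152)/(25 + 2*(-152)) + 11936) = -45895 - (2*(-152)/(25 - 304) + 11936) = -45895 - (2*(-152)/(-279) + 11936) = -45895 - (2*(-152)*(-1/279) + 11936) = -45895 - (304/279 + 11936) = -45895 - 1*3330448/279 = -45895 - 3330448/279 = -16135153/279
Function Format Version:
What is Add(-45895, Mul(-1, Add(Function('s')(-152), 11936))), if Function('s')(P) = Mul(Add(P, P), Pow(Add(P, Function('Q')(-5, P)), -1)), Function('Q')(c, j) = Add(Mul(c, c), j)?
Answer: Rational(-16135153, 279) ≈ -57832.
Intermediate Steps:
Function('Q')(c, j) = Add(j, Pow(c, 2)) (Function('Q')(c, j) = Add(Pow(c, 2), j) = Add(j, Pow(c, 2)))
Function('s')(P) = Mul(2, P, Pow(Add(25, Mul(2, P)), -1)) (Function('s')(P) = Mul(Add(P, P), Pow(Add(P, Add(P, Pow(-5, 2))), -1)) = Mul(Mul(2, P), Pow(Add(P, Add(P, 25)), -1)) = Mul(Mul(2, P), Pow(Add(P, Add(25, P)), -1)) = Mul(Mul(2, P), Pow(Add(25, Mul(2, P)), -1)) = Mul(2, P, Pow(Add(25, Mul(2, P)), -1)))
Add(-45895, Mul(-1, Add(Function('s')(-152), 11936))) = Add(-45895, Mul(-1, Add(Mul(2, -152, Pow(Add(25, Mul(2, -152)), -1)), 11936))) = Add(-45895, Mul(-1, Add(Mul(2, -152, Pow(Add(25, -304), -1)), 11936))) = Add(-45895, Mul(-1, Add(Mul(2, -152, Pow(-279, -1)), 11936))) = Add(-45895, Mul(-1, Add(Mul(2, -152, Rational(-1, 279)), 11936))) = Add(-45895, Mul(-1, Add(Rational(304, 279), 11936))) = Add(-45895, Mul(-1, Rational(3330448, 279))) = Add(-45895, Rational(-3330448, 279)) = Rational(-16135153, 279)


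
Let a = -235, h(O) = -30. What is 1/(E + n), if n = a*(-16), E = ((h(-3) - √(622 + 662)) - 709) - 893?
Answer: 532/1131775 + √321/2263550 ≈ 0.00047797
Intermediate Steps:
E = -1632 - 2*√321 (E = ((-30 - √(622 + 662)) - 709) - 893 = ((-30 - √1284) - 709) - 893 = ((-30 - 2*√321) - 709) - 893 = (-739 - 2*√321) - 893 = -1632 - 2*√321 ≈ -1667.8)
n = 3760 (n = -235*(-16) = 3760)
1/(E + n) = 1/((-1632 - 2*√321) + 3760) = 1/(2128 - 2*√321)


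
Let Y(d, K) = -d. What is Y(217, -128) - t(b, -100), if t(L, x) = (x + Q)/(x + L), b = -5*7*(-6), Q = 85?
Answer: -4771/22 ≈ -216.86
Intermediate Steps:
b = 210 (b = -35*(-6) = 210)
t(L, x) = (85 + x)/(L + x) (t(L, x) = (x + 85)/(x + L) = (85 + x)/(L + x))
Y(217, -128) - t(b, -100) = -1*217 - (85 - 100)/(210 - 100) = -217 - (-15)/110 = -217 - 1*(-3/22) = -217 + 3/22 = -4771/22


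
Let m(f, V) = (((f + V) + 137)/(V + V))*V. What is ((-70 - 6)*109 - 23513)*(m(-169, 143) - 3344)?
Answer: 209128869/2 ≈ 1.0456e+8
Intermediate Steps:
m(f, V) = 137/2 + V/2 + f/2 (m(f, V) = (((V + f) + 137)/((2*V)))*V = ((137 + V + f)*(1/(2*V)))*V = ((137 + V + f)/(2*V))*V = 137/2 + V/2 + f/2)
((-70 - 6)*109 - 23513)*(m(-169, 143) - 3344) = ((-70 - 6)*109 - 23513)*((137/2 + (½)*143 + (½)*(-169)) - 3344) = (-76*109 - 23513)*((137/2 + 143/2 - 169/2) - 3344) = (-8284 - 23513)*(111/2 - 3344) = -31797*(-6577/2) = 209128869/2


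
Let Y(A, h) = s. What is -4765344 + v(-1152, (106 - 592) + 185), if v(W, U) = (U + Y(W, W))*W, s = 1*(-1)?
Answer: -4417440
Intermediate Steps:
s = -1
Y(A, h) = -1
v(W, U) = W*(-1 + U) (v(W, U) = (U - 1)*W = (-1 + U)*W = W*(-1 + U))
-4765344 + v(-1152, (106 - 592) + 185) = -4765344 - 1152*(-1 + ((106 - 592) + 185)) = -4765344 - 1152*(-1 + (-486 + 185)) = -4765344 - 1152*(-1 - 301) = -4765344 - 1152*(-302) = -4765344 + 347904 = -4417440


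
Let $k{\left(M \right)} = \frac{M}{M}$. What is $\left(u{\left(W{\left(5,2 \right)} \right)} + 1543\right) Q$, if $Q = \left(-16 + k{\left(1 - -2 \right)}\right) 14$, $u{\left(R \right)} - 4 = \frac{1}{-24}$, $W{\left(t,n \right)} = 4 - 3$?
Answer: $- \frac{1299445}{4} \approx -3.2486 \cdot 10^{5}$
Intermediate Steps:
$W{\left(t,n \right)} = 1$ ($W{\left(t,n \right)} = 4 - 3 = 1$)
$k{\left(M \right)} = 1$
$u{\left(R \right)} = \frac{95}{24}$ ($u{\left(R \right)} = 4 + \frac{1}{-24} = 4 - \frac{1}{24} = \frac{95}{24}$)
$Q = -210$ ($Q = \left(-16 + 1\right) 14 = \left(-15\right) 14 = -210$)
$\left(u{\left(W{\left(5,2 \right)} \right)} + 1543\right) Q = \left(\frac{95}{24} + 1543\right) \left(-210\right) = \frac{37127}{24} \left(-210\right) = - \frac{1299445}{4}$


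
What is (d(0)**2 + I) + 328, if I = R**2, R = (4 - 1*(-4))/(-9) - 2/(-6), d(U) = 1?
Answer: 26674/81 ≈ 329.31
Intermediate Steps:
R = -5/9 (R = (4 + 4)*(-1/9) - 2*(-1/6) = 8*(-1/9) + 1/3 = -8/9 + 1/3 = -5/9 ≈ -0.55556)
I = 25/81 (I = (-5/9)**2 = 25/81 ≈ 0.30864)
(d(0)**2 + I) + 328 = (1**2 + 25/81) + 328 = (1 + 25/81) + 328 = 106/81 + 328 = 26674/81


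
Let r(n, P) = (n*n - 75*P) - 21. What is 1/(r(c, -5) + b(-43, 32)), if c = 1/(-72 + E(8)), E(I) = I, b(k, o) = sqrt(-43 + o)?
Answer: 5939138560/2102641049601 - 16777216*I*sqrt(11)/2102641049601 ≈ 0.0028246 - 2.6464e-5*I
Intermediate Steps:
c = -1/64 (c = 1/(-72 + 8) = 1/(-64) = -1/64 ≈ -0.015625)
r(n, P) = -21 + n**2 - 75*P (r(n, P) = (n**2 - 75*P) - 21 = -21 + n**2 - 75*P)
1/(r(c, -5) + b(-43, 32)) = 1/((-21 + (-1/64)**2 - 75*(-5)) + sqrt(-43 + 32)) = 1/((-21 + 1/4096 + 375) + sqrt(-11)) = 1/(1449985/4096 + I*sqrt(11))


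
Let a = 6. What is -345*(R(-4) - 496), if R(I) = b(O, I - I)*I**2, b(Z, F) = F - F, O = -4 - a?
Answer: 171120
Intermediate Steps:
O = -10 (O = -4 - 1*6 = -4 - 6 = -10)
b(Z, F) = 0
R(I) = 0 (R(I) = 0*I**2 = 0)
-345*(R(-4) - 496) = -345*(0 - 496) = -345*(-496) = 171120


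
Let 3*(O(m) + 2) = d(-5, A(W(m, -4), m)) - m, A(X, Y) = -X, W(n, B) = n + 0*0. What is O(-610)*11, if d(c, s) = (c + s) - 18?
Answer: 4367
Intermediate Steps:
W(n, B) = n (W(n, B) = n + 0 = n)
d(c, s) = -18 + c + s
O(m) = -29/3 - 2*m/3 (O(m) = -2 + ((-18 - 5 - m) - m)/3 = -2 + ((-23 - m) - m)/3 = -2 + (-23 - 2*m)/3 = -2 + (-23/3 - 2*m/3) = -29/3 - 2*m/3)
O(-610)*11 = (-29/3 - 2/3*(-610))*11 = (-29/3 + 1220/3)*11 = 397*11 = 4367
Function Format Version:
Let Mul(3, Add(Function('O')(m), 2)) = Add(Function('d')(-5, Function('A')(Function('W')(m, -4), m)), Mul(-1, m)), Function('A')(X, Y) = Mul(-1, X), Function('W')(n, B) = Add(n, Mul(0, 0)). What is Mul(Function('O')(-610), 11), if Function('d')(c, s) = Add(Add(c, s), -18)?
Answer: 4367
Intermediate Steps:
Function('W')(n, B) = n (Function('W')(n, B) = Add(n, 0) = n)
Function('d')(c, s) = Add(-18, c, s)
Function('O')(m) = Add(Rational(-29, 3), Mul(Rational(-2, 3), m)) (Function('O')(m) = Add(-2, Mul(Rational(1, 3), Add(Add(-18, -5, Mul(-1, m)), Mul(-1, m)))) = Add(-2, Mul(Rational(1, 3), Add(Add(-23, Mul(-1, m)), Mul(-1, m)))) = Add(-2, Mul(Rational(1, 3), Add(-23, Mul(-2, m)))) = Add(-2, Add(Rational(-23, 3), Mul(Rational(-2, 3), m))) = Add(Rational(-29, 3), Mul(Rational(-2, 3), m)))
Mul(Function('O')(-610), 11) = Mul(Add(Rational(-29, 3), Mul(Rational(-2, 3), -610)), 11) = Mul(Add(Rational(-29, 3), Rational(1220, 3)), 11) = Mul(397, 11) = 4367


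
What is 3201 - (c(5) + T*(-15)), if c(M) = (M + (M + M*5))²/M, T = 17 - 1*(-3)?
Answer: 3256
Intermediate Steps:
T = 20 (T = 17 + 3 = 20)
c(M) = 49*M (c(M) = (M + (M + 5*M))²/M = (M + 6*M)²/M = (7*M)²/M = (49*M²)/M = 49*M)
3201 - (c(5) + T*(-15)) = 3201 - (49*5 + 20*(-15)) = 3201 - (245 - 300) = 3201 - 1*(-55) = 3201 + 55 = 3256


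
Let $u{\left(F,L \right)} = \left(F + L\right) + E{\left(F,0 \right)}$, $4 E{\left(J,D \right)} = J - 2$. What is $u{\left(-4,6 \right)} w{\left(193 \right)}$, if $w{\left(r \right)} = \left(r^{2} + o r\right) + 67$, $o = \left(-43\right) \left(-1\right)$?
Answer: $\frac{45615}{2} \approx 22808.0$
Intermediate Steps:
$E{\left(J,D \right)} = - \frac{1}{2} + \frac{J}{4}$ ($E{\left(J,D \right)} = \frac{J - 2}{4} = \frac{-2 + J}{4} = - \frac{1}{2} + \frac{J}{4}$)
$u{\left(F,L \right)} = - \frac{1}{2} + L + \frac{5 F}{4}$ ($u{\left(F,L \right)} = \left(F + L\right) + \left(- \frac{1}{2} + \frac{F}{4}\right) = - \frac{1}{2} + L + \frac{5 F}{4}$)
$o = 43$
$w{\left(r \right)} = 67 + r^{2} + 43 r$ ($w{\left(r \right)} = \left(r^{2} + 43 r\right) + 67 = 67 + r^{2} + 43 r$)
$u{\left(-4,6 \right)} w{\left(193 \right)} = \left(- \frac{1}{2} + 6 + \frac{5}{4} \left(-4\right)\right) \left(67 + 193^{2} + 43 \cdot 193\right) = \left(- \frac{1}{2} + 6 - 5\right) \left(67 + 37249 + 8299\right) = \frac{1}{2} \cdot 45615 = \frac{45615}{2}$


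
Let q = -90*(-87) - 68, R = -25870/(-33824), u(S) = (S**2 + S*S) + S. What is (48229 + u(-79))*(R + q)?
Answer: 995000518941/2114 ≈ 4.7067e+8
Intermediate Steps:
u(S) = S + 2*S**2 (u(S) = (S**2 + S**2) + S = 2*S**2 + S = S + 2*S**2)
R = 12935/16912 (R = -25870*(-1/33824) = 12935/16912 ≈ 0.76484)
q = 7762 (q = 7830 - 68 = 7762)
(48229 + u(-79))*(R + q) = (48229 - 79*(1 + 2*(-79)))*(12935/16912 + 7762) = (48229 - 79*(1 - 158))*(131283879/16912) = (48229 - 79*(-157))*(131283879/16912) = (48229 + 12403)*(131283879/16912) = 60632*(131283879/16912) = 995000518941/2114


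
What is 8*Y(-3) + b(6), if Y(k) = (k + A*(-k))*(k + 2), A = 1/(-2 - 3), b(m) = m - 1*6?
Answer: 144/5 ≈ 28.800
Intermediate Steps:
b(m) = -6 + m (b(m) = m - 6 = -6 + m)
A = -1/5 (A = 1/(-5) = -1/5 ≈ -0.20000)
Y(k) = 6*k*(2 + k)/5 (Y(k) = (k - (-1)*k/5)*(k + 2) = (k + k/5)*(2 + k) = (6*k/5)*(2 + k) = 6*k*(2 + k)/5)
8*Y(-3) + b(6) = 8*((6/5)*(-3)*(2 - 3)) + (-6 + 6) = 8*((6/5)*(-3)*(-1)) + 0 = 8*(18/5) + 0 = 144/5 + 0 = 144/5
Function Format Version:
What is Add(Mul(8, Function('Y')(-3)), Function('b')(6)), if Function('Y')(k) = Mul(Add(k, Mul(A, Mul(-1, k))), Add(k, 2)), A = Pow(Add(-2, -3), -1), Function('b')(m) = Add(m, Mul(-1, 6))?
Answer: Rational(144, 5) ≈ 28.800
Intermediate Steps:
Function('b')(m) = Add(-6, m) (Function('b')(m) = Add(m, -6) = Add(-6, m))
A = Rational(-1, 5) (A = Pow(-5, -1) = Rational(-1, 5) ≈ -0.20000)
Function('Y')(k) = Mul(Rational(6, 5), k, Add(2, k)) (Function('Y')(k) = Mul(Add(k, Mul(Rational(-1, 5), Mul(-1, k))), Add(k, 2)) = Mul(Add(k, Mul(Rational(1, 5), k)), Add(2, k)) = Mul(Mul(Rational(6, 5), k), Add(2, k)) = Mul(Rational(6, 5), k, Add(2, k)))
Add(Mul(8, Function('Y')(-3)), Function('b')(6)) = Add(Mul(8, Mul(Rational(6, 5), -3, Add(2, -3))), Add(-6, 6)) = Add(Mul(8, Mul(Rational(6, 5), -3, -1)), 0) = Add(Mul(8, Rational(18, 5)), 0) = Add(Rational(144, 5), 0) = Rational(144, 5)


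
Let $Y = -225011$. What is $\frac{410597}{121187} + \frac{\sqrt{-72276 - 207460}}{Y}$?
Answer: $\frac{37327}{11017} - \frac{2 i \sqrt{69934}}{225011} \approx 3.3881 - 0.0023506 i$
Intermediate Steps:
$\frac{410597}{121187} + \frac{\sqrt{-72276 - 207460}}{Y} = \frac{410597}{121187} + \frac{\sqrt{-72276 - 207460}}{-225011} = 410597 \cdot \frac{1}{121187} + \sqrt{-279736} \left(- \frac{1}{225011}\right) = \frac{37327}{11017} + 2 i \sqrt{69934} \left(- \frac{1}{225011}\right) = \frac{37327}{11017} - \frac{2 i \sqrt{69934}}{225011}$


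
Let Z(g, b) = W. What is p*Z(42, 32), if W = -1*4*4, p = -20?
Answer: 320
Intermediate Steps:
W = -16 (W = -4*4 = -16)
Z(g, b) = -16
p*Z(42, 32) = -20*(-16) = 320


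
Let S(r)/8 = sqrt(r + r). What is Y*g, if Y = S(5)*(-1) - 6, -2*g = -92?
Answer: -276 - 368*sqrt(10) ≈ -1439.7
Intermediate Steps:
g = 46 (g = -1/2*(-92) = 46)
S(r) = 8*sqrt(2)*sqrt(r) (S(r) = 8*sqrt(r + r) = 8*sqrt(2*r) = 8*(sqrt(2)*sqrt(r)) = 8*sqrt(2)*sqrt(r))
Y = -6 - 8*sqrt(10) (Y = (8*sqrt(2)*sqrt(5))*(-1) - 6 = (8*sqrt(10))*(-1) - 6 = -8*sqrt(10) - 6 = -6 - 8*sqrt(10) ≈ -31.298)
Y*g = (-6 - 8*sqrt(10))*46 = -276 - 368*sqrt(10)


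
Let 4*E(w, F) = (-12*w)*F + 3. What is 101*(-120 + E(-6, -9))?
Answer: -113625/4 ≈ -28406.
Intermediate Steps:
E(w, F) = 3/4 - 3*F*w (E(w, F) = ((-12*w)*F + 3)/4 = (-12*F*w + 3)/4 = (3 - 12*F*w)/4 = 3/4 - 3*F*w)
101*(-120 + E(-6, -9)) = 101*(-120 + (3/4 - 3*(-9)*(-6))) = 101*(-120 + (3/4 - 162)) = 101*(-120 - 645/4) = 101*(-1125/4) = -113625/4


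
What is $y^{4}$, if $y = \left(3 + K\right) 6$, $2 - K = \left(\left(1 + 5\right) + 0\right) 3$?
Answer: $37015056$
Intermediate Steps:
$K = -16$ ($K = 2 - \left(\left(1 + 5\right) + 0\right) 3 = 2 - \left(6 + 0\right) 3 = 2 - 6 \cdot 3 = 2 - 18 = -16$)
$y = -78$ ($y = \left(3 - 16\right) 6 = \left(-13\right) 6 = -78$)
$y^{4} = \left(-78\right)^{4} = 37015056$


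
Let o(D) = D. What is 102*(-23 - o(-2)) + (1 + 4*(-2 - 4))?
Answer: -2165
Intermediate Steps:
102*(-23 - o(-2)) + (1 + 4*(-2 - 4)) = 102*(-23 - 1*(-2)) + (1 + 4*(-2 - 4)) = 102*(-23 + 2) + (1 + 4*(-6)) = 102*(-21) + (1 - 24) = -2142 - 23 = -2165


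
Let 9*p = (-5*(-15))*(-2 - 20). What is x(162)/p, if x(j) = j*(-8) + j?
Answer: 1701/275 ≈ 6.1855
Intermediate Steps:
x(j) = -7*j (x(j) = -8*j + j = -7*j)
p = -550/3 (p = ((-5*(-15))*(-2 - 20))/9 = (75*(-22))/9 = (1/9)*(-1650) = -550/3 ≈ -183.33)
x(162)/p = (-7*162)/(-550/3) = -1134*(-3/550) = 1701/275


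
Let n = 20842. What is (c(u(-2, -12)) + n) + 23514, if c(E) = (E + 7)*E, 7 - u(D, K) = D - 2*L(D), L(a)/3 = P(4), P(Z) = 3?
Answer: 45274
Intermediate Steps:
L(a) = 9 (L(a) = 3*3 = 9)
u(D, K) = 25 - D (u(D, K) = 7 - (D - 2*9) = 7 - (D - 18) = 7 - (-18 + D) = 7 + (18 - D) = 25 - D)
c(E) = E*(7 + E) (c(E) = (7 + E)*E = E*(7 + E))
(c(u(-2, -12)) + n) + 23514 = ((25 - 1*(-2))*(7 + (25 - 1*(-2))) + 20842) + 23514 = ((25 + 2)*(7 + (25 + 2)) + 20842) + 23514 = (27*(7 + 27) + 20842) + 23514 = (27*34 + 20842) + 23514 = (918 + 20842) + 23514 = 21760 + 23514 = 45274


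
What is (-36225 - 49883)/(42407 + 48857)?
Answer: -21527/22816 ≈ -0.94350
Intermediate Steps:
(-36225 - 49883)/(42407 + 48857) = -86108/91264 = -86108*1/91264 = -21527/22816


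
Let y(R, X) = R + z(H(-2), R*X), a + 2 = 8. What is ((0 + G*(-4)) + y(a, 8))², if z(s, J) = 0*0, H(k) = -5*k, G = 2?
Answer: 4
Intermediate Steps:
z(s, J) = 0
a = 6 (a = -2 + 8 = 6)
y(R, X) = R (y(R, X) = R + 0 = R)
((0 + G*(-4)) + y(a, 8))² = ((0 + 2*(-4)) + 6)² = ((0 - 8) + 6)² = (-8 + 6)² = (-2)² = 4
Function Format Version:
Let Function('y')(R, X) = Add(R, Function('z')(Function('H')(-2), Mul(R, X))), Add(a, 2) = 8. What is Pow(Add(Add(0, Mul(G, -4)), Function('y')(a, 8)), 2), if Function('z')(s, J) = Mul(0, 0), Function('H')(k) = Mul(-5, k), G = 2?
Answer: 4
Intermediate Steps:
Function('z')(s, J) = 0
a = 6 (a = Add(-2, 8) = 6)
Function('y')(R, X) = R (Function('y')(R, X) = Add(R, 0) = R)
Pow(Add(Add(0, Mul(G, -4)), Function('y')(a, 8)), 2) = Pow(Add(Add(0, Mul(2, -4)), 6), 2) = Pow(Add(Add(0, -8), 6), 2) = Pow(Add(-8, 6), 2) = Pow(-2, 2) = 4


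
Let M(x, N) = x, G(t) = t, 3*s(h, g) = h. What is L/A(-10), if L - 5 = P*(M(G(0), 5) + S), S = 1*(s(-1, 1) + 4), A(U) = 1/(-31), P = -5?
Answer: 1240/3 ≈ 413.33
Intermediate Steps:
s(h, g) = h/3
A(U) = -1/31
S = 11/3 (S = 1*((⅓)*(-1) + 4) = 1*(-⅓ + 4) = 1*(11/3) = 11/3 ≈ 3.6667)
L = -40/3 (L = 5 - 5*(0 + 11/3) = 5 - 5*11/3 = 5 - 55/3 = -40/3 ≈ -13.333)
L/A(-10) = -40/(3*(-1/31)) = -40/3*(-31) = 1240/3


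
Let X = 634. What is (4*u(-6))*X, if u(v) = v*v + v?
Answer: 76080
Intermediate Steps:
u(v) = v + v² (u(v) = v² + v = v + v²)
(4*u(-6))*X = (4*(-6*(1 - 6)))*634 = (4*(-6*(-5)))*634 = (4*30)*634 = 120*634 = 76080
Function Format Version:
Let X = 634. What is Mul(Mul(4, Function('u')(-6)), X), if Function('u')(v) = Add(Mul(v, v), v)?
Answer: 76080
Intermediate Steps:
Function('u')(v) = Add(v, Pow(v, 2)) (Function('u')(v) = Add(Pow(v, 2), v) = Add(v, Pow(v, 2)))
Mul(Mul(4, Function('u')(-6)), X) = Mul(Mul(4, Mul(-6, Add(1, -6))), 634) = Mul(Mul(4, Mul(-6, -5)), 634) = Mul(Mul(4, 30), 634) = Mul(120, 634) = 76080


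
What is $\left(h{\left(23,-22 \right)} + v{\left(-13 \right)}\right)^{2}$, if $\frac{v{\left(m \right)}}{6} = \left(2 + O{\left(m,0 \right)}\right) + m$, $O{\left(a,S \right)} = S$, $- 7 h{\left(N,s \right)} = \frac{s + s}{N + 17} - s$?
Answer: $\frac{23319241}{4900} \approx 4759.0$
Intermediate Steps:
$h{\left(N,s \right)} = \frac{s}{7} - \frac{2 s}{7 \left(17 + N\right)}$ ($h{\left(N,s \right)} = - \frac{\frac{s + s}{N + 17} - s}{7} = - \frac{\frac{2 s}{17 + N} - s}{7} = - \frac{- s + \frac{2 s}{17 + N}}{7} = \frac{s}{7} - \frac{2 s}{7 \left(17 + N\right)}$)
$v{\left(m \right)} = 12 + 6 m$ ($v{\left(m \right)} = 6 \left(\left(2 + 0\right) + m\right) = 6 \left(2 + m\right) = 12 + 6 m$)
$\left(h{\left(23,-22 \right)} + v{\left(-13 \right)}\right)^{2} = \left(\frac{1}{7} \left(-22\right) \frac{1}{17 + 23} \left(15 + 23\right) + \left(12 + 6 \left(-13\right)\right)\right)^{2} = \left(\frac{1}{7} \left(-22\right) \frac{1}{40} \cdot 38 + \left(12 - 78\right)\right)^{2} = \left(\frac{1}{7} \left(-22\right) \frac{1}{40} \cdot 38 - 66\right)^{2} = \left(- \frac{209}{70} - 66\right)^{2} = \left(- \frac{4829}{70}\right)^{2} = \frac{23319241}{4900}$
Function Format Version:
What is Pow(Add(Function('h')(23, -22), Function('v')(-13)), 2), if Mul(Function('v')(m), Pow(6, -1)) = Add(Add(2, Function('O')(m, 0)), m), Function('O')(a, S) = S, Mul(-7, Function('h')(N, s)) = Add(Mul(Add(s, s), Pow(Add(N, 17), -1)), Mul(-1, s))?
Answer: Rational(23319241, 4900) ≈ 4759.0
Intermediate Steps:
Function('h')(N, s) = Add(Mul(Rational(1, 7), s), Mul(Rational(-2, 7), s, Pow(Add(17, N), -1))) (Function('h')(N, s) = Mul(Rational(-1, 7), Add(Mul(Add(s, s), Pow(Add(N, 17), -1)), Mul(-1, s))) = Mul(Rational(-1, 7), Add(Mul(Mul(2, s), Pow(Add(17, N), -1)), Mul(-1, s))) = Mul(Rational(-1, 7), Add(Mul(2, s, Pow(Add(17, N), -1)), Mul(-1, s))) = Mul(Rational(-1, 7), Add(Mul(-1, s), Mul(2, s, Pow(Add(17, N), -1)))) = Add(Mul(Rational(1, 7), s), Mul(Rational(-2, 7), s, Pow(Add(17, N), -1))))
Function('v')(m) = Add(12, Mul(6, m)) (Function('v')(m) = Mul(6, Add(Add(2, 0), m)) = Mul(6, Add(2, m)) = Add(12, Mul(6, m)))
Pow(Add(Function('h')(23, -22), Function('v')(-13)), 2) = Pow(Add(Mul(Rational(1, 7), -22, Pow(Add(17, 23), -1), Add(15, 23)), Add(12, Mul(6, -13))), 2) = Pow(Add(Mul(Rational(1, 7), -22, Pow(40, -1), 38), Add(12, -78)), 2) = Pow(Add(Mul(Rational(1, 7), -22, Rational(1, 40), 38), -66), 2) = Pow(Add(Rational(-209, 70), -66), 2) = Pow(Rational(-4829, 70), 2) = Rational(23319241, 4900)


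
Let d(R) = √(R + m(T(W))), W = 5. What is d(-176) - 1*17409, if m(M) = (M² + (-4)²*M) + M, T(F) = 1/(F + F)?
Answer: -17409 + I*√17429/10 ≈ -17409.0 + 13.202*I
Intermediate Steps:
T(F) = 1/(2*F)
m(M) = M² + 17*M (m(M) = (M² + 16*M) + M = M² + 17*M)
d(R) = √(171/100 + R) (d(R) = √(R + ((½)/5)*(17 + (½)/5)) = √(R + ((½)*(⅕))*(17 + (½)*(⅕))) = √(R + (17 + ⅒)/10) = √(R + (⅒)*(171/10)) = √(R + 171/100) = √(171/100 + R))
d(-176) - 1*17409 = √(171 + 100*(-176))/10 - 1*17409 = √(171 - 17600)/10 - 17409 = √(-17429)/10 - 17409 = (I*√17429)/10 - 17409 = I*√17429/10 - 17409 = -17409 + I*√17429/10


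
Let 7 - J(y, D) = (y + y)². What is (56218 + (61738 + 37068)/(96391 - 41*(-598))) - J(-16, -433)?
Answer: 6920325421/120909 ≈ 57236.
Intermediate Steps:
J(y, D) = 7 - 4*y² (J(y, D) = 7 - (y + y)² = 7 - (2*y)² = 7 - 4*y²)
(56218 + (61738 + 37068)/(96391 - 41*(-598))) - J(-16, -433) = (56218 + (61738 + 37068)/(96391 - 41*(-598))) - (7 - 4*(-16)²) = (56218 + 98806/(96391 + 24518)) - (7 - 4*256) = (56218 + 98806/120909) - (7 - 1024) = (56218 + 98806*(1/120909)) - 1*(-1017) = (56218 + 98806/120909) + 1017 = 6797360968/120909 + 1017 = 6920325421/120909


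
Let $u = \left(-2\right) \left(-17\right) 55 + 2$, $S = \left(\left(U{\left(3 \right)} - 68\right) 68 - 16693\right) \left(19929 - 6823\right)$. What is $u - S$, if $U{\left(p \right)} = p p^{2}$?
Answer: $255319858$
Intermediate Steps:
$U{\left(p \right)} = p^{3}$
$S = -255317986$ ($S = \left(\left(3^{3} - 68\right) 68 - 16693\right) \left(19929 - 6823\right) = \left(\left(27 - 68\right) 68 - 16693\right) 13106 = \left(\left(-41\right) 68 - 16693\right) 13106 = \left(-2788 - 16693\right) 13106 = \left(-19481\right) 13106 = -255317986$)
$u = 1872$ ($u = 34 \cdot 55 + 2 = 1870 + 2 = 1872$)
$u - S = 1872 - -255317986 = 1872 + 255317986 = 255319858$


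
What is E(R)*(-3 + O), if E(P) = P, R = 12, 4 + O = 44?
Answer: 444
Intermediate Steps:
O = 40 (O = -4 + 44 = 40)
E(R)*(-3 + O) = 12*(-3 + 40) = 12*37 = 444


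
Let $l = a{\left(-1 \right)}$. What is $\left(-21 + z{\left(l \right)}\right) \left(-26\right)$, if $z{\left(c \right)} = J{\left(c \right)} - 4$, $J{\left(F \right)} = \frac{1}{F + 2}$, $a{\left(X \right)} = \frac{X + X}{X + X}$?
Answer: $\frac{1924}{3} \approx 641.33$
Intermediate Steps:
$a{\left(X \right)} = 1$ ($a{\left(X \right)} = \frac{2 X}{2 X} = 2 X \frac{1}{2 X} = 1$)
$l = 1$
$J{\left(F \right)} = \frac{1}{2 + F}$
$z{\left(c \right)} = -4 + \frac{1}{2 + c}$ ($z{\left(c \right)} = \frac{1}{2 + c} - 4 = -4 + \frac{1}{2 + c}$)
$\left(-21 + z{\left(l \right)}\right) \left(-26\right) = \left(-21 + \frac{-7 - 4}{2 + 1}\right) \left(-26\right) = \left(-21 + \frac{-7 - 4}{3}\right) \left(-26\right) = \left(-21 + \frac{1}{3} \left(-11\right)\right) \left(-26\right) = \left(-21 - \frac{11}{3}\right) \left(-26\right) = \left(- \frac{74}{3}\right) \left(-26\right) = \frac{1924}{3}$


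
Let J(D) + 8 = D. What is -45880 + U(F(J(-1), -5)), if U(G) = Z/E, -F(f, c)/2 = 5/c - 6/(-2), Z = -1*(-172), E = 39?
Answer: -1789148/39 ≈ -45876.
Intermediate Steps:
J(D) = -8 + D
Z = 172
F(f, c) = -6 - 10/c (F(f, c) = -2*(5/c - 6/(-2)) = -2*(5/c - 6*(-½)) = -2*(5/c + 3) = -2*(3 + 5/c) = -6 - 10/c)
U(G) = 172/39
-45880 + U(F(J(-1), -5)) = -45880 + 172/39 = -1789148/39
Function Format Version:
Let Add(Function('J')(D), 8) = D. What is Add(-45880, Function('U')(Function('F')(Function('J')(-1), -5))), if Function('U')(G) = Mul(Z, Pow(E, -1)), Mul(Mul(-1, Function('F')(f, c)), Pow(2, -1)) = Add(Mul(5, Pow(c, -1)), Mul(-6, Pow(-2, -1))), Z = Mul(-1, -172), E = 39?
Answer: Rational(-1789148, 39) ≈ -45876.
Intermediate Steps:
Function('J')(D) = Add(-8, D)
Z = 172
Function('F')(f, c) = Add(-6, Mul(-10, Pow(c, -1))) (Function('F')(f, c) = Mul(-2, Add(Mul(5, Pow(c, -1)), Mul(-6, Pow(-2, -1)))) = Mul(-2, Add(Mul(5, Pow(c, -1)), Mul(-6, Rational(-1, 2)))) = Mul(-2, Add(Mul(5, Pow(c, -1)), 3)) = Mul(-2, Add(3, Mul(5, Pow(c, -1)))) = Add(-6, Mul(-10, Pow(c, -1))))
Function('U')(G) = Rational(172, 39) (Function('U')(G) = Mul(172, Pow(39, -1)) = Mul(172, Rational(1, 39)) = Rational(172, 39))
Add(-45880, Function('U')(Function('F')(Function('J')(-1), -5))) = Add(-45880, Rational(172, 39)) = Rational(-1789148, 39)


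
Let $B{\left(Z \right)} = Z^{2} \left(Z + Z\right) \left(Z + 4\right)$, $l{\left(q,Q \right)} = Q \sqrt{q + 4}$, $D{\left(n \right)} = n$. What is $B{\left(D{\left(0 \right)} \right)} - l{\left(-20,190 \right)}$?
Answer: $- 760 i \approx - 760.0 i$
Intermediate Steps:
$l{\left(q,Q \right)} = Q \sqrt{4 + q}$
$B{\left(Z \right)} = 2 Z^{3} \left(4 + Z\right)$ ($B{\left(Z \right)} = Z^{2} \cdot 2 Z \left(4 + Z\right) = 2 Z^{3} \left(4 + Z\right)$)
$B{\left(D{\left(0 \right)} \right)} - l{\left(-20,190 \right)} = 2 \cdot 0^{3} \left(4 + 0\right) - 190 \sqrt{4 - 20} = 2 \cdot 0 \cdot 4 - 190 \sqrt{-16} = 0 - 190 \cdot 4 i = 0 - 760 i = - 760 i$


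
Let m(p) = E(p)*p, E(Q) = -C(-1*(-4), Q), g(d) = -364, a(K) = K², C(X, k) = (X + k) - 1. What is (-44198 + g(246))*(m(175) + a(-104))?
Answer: 906123708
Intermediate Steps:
C(X, k) = -1 + X + k
E(Q) = -3 - Q (E(Q) = -(-1 - 1*(-4) + Q) = -(-1 + 4 + Q) = -(3 + Q) = -3 - Q)
m(p) = p*(-3 - p) (m(p) = (-3 - p)*p = p*(-3 - p))
(-44198 + g(246))*(m(175) + a(-104)) = (-44198 - 364)*(-1*175*(3 + 175) + (-104)²) = -44562*(-1*175*178 + 10816) = -44562*(-31150 + 10816) = -44562*(-20334) = 906123708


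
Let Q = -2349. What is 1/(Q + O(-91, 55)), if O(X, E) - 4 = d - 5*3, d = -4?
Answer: -1/2364 ≈ -0.00042301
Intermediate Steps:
O(X, E) = -15 (O(X, E) = 4 + (-4 - 5*3) = 4 + (-4 - 15) = 4 - 19 = -15)
1/(Q + O(-91, 55)) = 1/(-2349 - 15) = 1/(-2364) = -1/2364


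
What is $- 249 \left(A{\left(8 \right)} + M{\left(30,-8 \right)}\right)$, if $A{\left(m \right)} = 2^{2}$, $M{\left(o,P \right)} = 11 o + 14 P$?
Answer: $-55278$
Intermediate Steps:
$A{\left(m \right)} = 4$
$- 249 \left(A{\left(8 \right)} + M{\left(30,-8 \right)}\right) = - 249 \left(4 + \left(11 \cdot 30 + 14 \left(-8\right)\right)\right) = - 249 \left(4 + \left(330 - 112\right)\right) = - 249 \left(4 + 218\right) = \left(-249\right) 222 = -55278$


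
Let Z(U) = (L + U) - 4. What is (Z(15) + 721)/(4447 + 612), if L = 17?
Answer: 749/5059 ≈ 0.14805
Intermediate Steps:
Z(U) = 13 + U (Z(U) = (17 + U) - 4 = 13 + U)
(Z(15) + 721)/(4447 + 612) = ((13 + 15) + 721)/(4447 + 612) = (28 + 721)/5059 = 749*(1/5059) = 749/5059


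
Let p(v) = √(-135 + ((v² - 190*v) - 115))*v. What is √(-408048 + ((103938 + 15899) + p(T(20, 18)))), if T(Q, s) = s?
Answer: √(-288211 + 18*I*√3346) ≈ 0.97 + 536.85*I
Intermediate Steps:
p(v) = v*√(-250 + v² - 190*v) (p(v) = √(-135 + (-115 + v² - 190*v))*v = √(-250 + v² - 190*v)*v = v*√(-250 + v² - 190*v))
√(-408048 + ((103938 + 15899) + p(T(20, 18)))) = √(-408048 + ((103938 + 15899) + 18*√(-250 + 18² - 190*18))) = √(-408048 + (119837 + 18*√(-250 + 324 - 3420))) = √(-408048 + (119837 + 18*√(-3346))) = √(-408048 + (119837 + 18*(I*√3346))) = √(-408048 + (119837 + 18*I*√3346)) = √(-288211 + 18*I*√3346)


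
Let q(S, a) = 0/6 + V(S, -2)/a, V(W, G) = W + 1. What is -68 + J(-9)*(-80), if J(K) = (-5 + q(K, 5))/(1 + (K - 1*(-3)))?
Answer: -868/5 ≈ -173.60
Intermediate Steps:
V(W, G) = 1 + W
q(S, a) = (1 + S)/a (q(S, a) = 0/6 + (1 + S)/a = 0*(⅙) + (1 + S)/a = 0 + (1 + S)/a = (1 + S)/a)
J(K) = (-24/5 + K/5)/(4 + K) (J(K) = (-5 + (1 + K)/5)/(1 + (K - 1*(-3))) = (-5 + (1 + K)/5)/(1 + (K + 3)) = (-5 + (⅕ + K/5))/(1 + (3 + K)) = (-24/5 + K/5)/(4 + K))
-68 + J(-9)*(-80) = -68 + ((-24 - 9)/(5*(4 - 9)))*(-80) = -68 + ((⅕)*(-33)/(-5))*(-80) = -68 + ((⅕)*(-⅕)*(-33))*(-80) = -68 + (33/25)*(-80) = -68 - 528/5 = -868/5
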